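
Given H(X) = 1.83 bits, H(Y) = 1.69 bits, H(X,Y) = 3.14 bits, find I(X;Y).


I(X;Y) = H(X) + H(Y) - H(X,Y) = 1.83 + 1.69 - 3.14 = 0.38

0.38 bits


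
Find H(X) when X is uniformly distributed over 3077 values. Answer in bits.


H = log2(n) = log2(3077) = 11.5873

11.5873 bits


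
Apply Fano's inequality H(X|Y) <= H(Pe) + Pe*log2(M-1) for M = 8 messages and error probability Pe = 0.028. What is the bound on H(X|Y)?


H(Pe) = -Pe*log2(Pe) - (1-Pe)*log2(1-Pe) = -0.028*log2(0.028) - 0.972*log2(0.972) = 0.144436 + 0.039825 = 0.1843. Pe*log2(M-1) = 0.028*log2(7) = 0.078606. Bound = H(Pe) + Pe*log2(M-1) = 0.144436 + 0.039825 + 0.078606 = 0.2629

0.2629 bits


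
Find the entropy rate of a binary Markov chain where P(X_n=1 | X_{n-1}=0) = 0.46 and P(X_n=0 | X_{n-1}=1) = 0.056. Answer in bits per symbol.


Stationary distribution: pi_0 = p10/(p01+p10) = 0.1085, pi_1 = 0.8915. Entropy rate H' = pi_0*H(p01) + pi_1*H(p10) = 0.1085*0.9954 + 0.8915*0.3114 = 0.3856

0.3856 bits/symbol


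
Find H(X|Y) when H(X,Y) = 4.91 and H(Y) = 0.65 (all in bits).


H(X|Y) = H(X,Y) - H(Y) = 4.91 - 0.65 = 4.26

4.26 bits


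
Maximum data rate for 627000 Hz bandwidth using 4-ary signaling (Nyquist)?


Rate = 2 * B * log2(M) = 2 * 627000 * 2.0 = 2508000.0

2508000.0 bps


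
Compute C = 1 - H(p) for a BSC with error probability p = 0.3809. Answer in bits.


H(p) = -p*log2(p) - (1-p)*log2(1-p) = -0.3809*log2(0.3809) - 0.6191*log2(0.6191) = 0.530409 + 0.428266 = 0.9587. C = 1 - H(p) = 1 - 0.9587 = 0.0413

0.0413 bits


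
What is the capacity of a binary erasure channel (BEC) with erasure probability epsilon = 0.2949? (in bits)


C = 1 - epsilon = 1 - 0.2949 = 0.7051

0.7051 bits


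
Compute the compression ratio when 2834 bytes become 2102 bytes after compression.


Ratio = original / compressed = 2834 / 2102 = 1.3482

1.3482


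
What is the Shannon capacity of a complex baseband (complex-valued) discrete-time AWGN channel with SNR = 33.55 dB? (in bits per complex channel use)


SNR_linear = 10^(33.55/10) = 2264.6443; C = log2(1 + SNR_linear) = log2(1 + 2264.6443) = 11.1457

11.1457 bits/channel use


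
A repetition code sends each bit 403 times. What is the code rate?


Rate = k/n = 1/403

1/403


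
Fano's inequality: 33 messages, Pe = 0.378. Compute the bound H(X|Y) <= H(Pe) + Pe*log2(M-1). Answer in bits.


H(Pe) = -Pe*log2(Pe) - (1-Pe)*log2(1-Pe) = -0.378*log2(0.378) - 0.622*log2(0.622) = 0.530539 + 0.426078 = 0.9566. Pe*log2(M-1) = 0.378*log2(32) = 1.890000. Bound = H(Pe) + Pe*log2(M-1) = 0.530539 + 0.426078 + 1.890000 = 2.8466

2.8466 bits


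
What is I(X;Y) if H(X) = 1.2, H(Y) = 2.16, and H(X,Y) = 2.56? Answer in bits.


I(X;Y) = H(X) + H(Y) - H(X,Y) = 1.2 + 2.16 - 2.56 = 0.8

0.8 bits


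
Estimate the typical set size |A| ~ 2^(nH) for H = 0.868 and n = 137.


log2|A_typical| = nH = 137 * 0.868 = 118.916, so |A_typical| ~ 2^118.916 = 6.270e+35

6.270e+35


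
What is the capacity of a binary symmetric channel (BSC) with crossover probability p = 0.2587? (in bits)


H(p) = -p*log2(p) - (1-p)*log2(1-p) = -0.2587*log2(0.2587) - 0.7413*log2(0.7413) = 0.504633 + 0.320146 = 0.8248. C = 1 - H(p) = 1 - 0.8248 = 0.1752

0.1752 bits


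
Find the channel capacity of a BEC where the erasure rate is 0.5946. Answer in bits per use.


C = 1 - epsilon = 1 - 0.5946 = 0.4054

0.4054 bits


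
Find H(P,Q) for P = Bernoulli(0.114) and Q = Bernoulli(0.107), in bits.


H(P,Q) = -p*log2(q) - (1-p)*log2(1-q). -0.114*log2(0.107) = 0.367572; -0.886*log2(0.893) = 0.144655. H(P,Q) = 0.367572 + 0.144655 = 0.5122

0.5122 bits


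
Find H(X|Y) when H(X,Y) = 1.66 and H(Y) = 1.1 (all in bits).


H(X|Y) = H(X,Y) - H(Y) = 1.66 - 1.1 = 0.56

0.56 bits


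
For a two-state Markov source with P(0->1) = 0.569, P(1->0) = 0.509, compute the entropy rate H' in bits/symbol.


Stationary distribution: pi_0 = p10/(p01+p10) = 0.4722, pi_1 = 0.5278. Entropy rate H' = pi_0*H(p01) + pi_1*H(p10) = 0.4722*0.9862 + 0.5278*0.9998 = 0.9934

0.9934 bits/symbol


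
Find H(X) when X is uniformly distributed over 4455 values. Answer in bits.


H = log2(n) = log2(4455) = 12.1212

12.1212 bits


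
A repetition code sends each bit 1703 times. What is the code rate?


Rate = k/n = 1/1703

1/1703


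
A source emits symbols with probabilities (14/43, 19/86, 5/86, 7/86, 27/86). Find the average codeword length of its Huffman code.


Huffman construction (repeatedly merge the two least-probable nodes; each merge adds 1 bit to every symbol beneath it): 5/86 + 7/86 = 6/43; 6/43 + 19/86 = 31/86; 27/86 + 14/43 = 55/86; 31/86 + 55/86 = 1. Resulting codeword lengths (in the order the probabilities were given): (2, 2, 3, 3, 2). L_avg = sum(p_i * l_i) = 14/43*2 + 19/86*2 + 5/86*3 + 7/86*3 + 27/86*2 = 92/43 = 2.1395

2.1395 bits


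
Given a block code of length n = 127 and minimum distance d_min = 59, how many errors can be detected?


Detection capability = d_min - 1 = 59 - 1 = 58

58 errors


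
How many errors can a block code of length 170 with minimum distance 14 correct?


Correction capability = floor((d-1)/2) = floor((14-1)/2) = 6

6 errors


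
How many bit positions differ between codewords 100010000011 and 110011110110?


Count differing positions: . ^ . . . ^ ^ ^ . ^ . ^ = 6 differences

6


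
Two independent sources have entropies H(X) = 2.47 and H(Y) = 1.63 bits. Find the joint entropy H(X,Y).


For independent variables, H(X,Y) = H(X) + H(Y) = 2.47 + 1.63 = 4.1

4.1 bits


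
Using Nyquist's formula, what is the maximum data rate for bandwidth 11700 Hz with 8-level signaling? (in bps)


Rate = 2 * B * log2(M) = 2 * 11700 * 3.0 = 70200.0

70200.0 bps


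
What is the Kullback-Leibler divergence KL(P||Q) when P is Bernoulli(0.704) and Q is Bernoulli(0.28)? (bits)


KL = p*log2(p/q) + (1-p)*log2((1-p)/(1-q)) = 0.704*log2(0.704/0.28) + 0.296*log2(0.296/0.72) = 0.5568

0.5568 bits


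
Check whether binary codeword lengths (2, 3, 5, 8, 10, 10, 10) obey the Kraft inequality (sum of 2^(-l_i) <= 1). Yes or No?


Kraft sum = sum(2^(-l_i)) = 0.4131, need <= 1. Result: satisfied (a binary prefix-free code with these lengths exists)

Yes


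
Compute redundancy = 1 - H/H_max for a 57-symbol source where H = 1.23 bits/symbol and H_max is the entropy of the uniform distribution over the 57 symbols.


H_max = log2(K) = log2(57) = 5.8329 bits/symbol. Redundancy = 1 - H/H_max = 1 - 1.23/5.8329 = 1 - 0.2109 = 0.7891

0.7891


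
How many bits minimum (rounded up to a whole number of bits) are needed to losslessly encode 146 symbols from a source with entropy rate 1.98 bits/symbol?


Minimum bits >= n * H = 146 * 1.98 = 289.08, rounded up to a whole number of bits = 290

290 bits


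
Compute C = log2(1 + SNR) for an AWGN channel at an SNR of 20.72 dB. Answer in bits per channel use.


SNR_linear = 10^(20.72/10) = 118.0321; C = log2(1 + SNR_linear) = log2(1 + 118.0321) = 6.8952

6.8952 bits/channel use


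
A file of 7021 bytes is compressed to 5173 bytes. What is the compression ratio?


Ratio = original / compressed = 7021 / 5173 = 1.3572

1.3572


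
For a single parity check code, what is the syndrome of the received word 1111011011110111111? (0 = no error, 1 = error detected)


Syndrome = XOR of all bits = 1 XOR 1 XOR 1 XOR 1 XOR 0 XOR 1 XOR 1 XOR 0 XOR 1 XOR 1 XOR 1 XOR 1 XOR 0 XOR 1 XOR 1 XOR 1 XOR 1 XOR 1 XOR 1 = 0

0


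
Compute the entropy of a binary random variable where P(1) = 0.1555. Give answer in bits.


H = -p*log2(p) - (1-p)*log2(1-p). -0.1555*log2(0.1555) = 0.417520; -0.8445*log2(0.8445) = 0.205915. H = 0.417520 + 0.205915 = 0.6234

0.6234 bits


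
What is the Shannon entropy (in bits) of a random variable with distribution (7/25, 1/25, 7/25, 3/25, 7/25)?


H = -sum(p_i * log2(p_i)). Terms: -(7/25)*log2(7/25) = 0.514220; -(1/25)*log2(1/25) = 0.185754; -(7/25)*log2(7/25) = 0.514220; -(3/25)*log2(3/25) = 0.367067; -(7/25)*log2(7/25) = 0.514220. H = 0.514220 + 0.185754 + 0.514220 + 0.367067 + 0.514220 = 2.0955

2.0955 bits


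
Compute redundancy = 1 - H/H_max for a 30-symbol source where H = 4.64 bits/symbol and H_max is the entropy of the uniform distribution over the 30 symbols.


H_max = log2(K) = log2(30) = 4.9069 bits/symbol. Redundancy = 1 - H/H_max = 1 - 4.64/4.9069 = 1 - 0.9456 = 0.0544

0.0544


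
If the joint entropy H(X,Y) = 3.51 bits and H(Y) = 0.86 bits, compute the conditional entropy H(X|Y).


H(X|Y) = H(X,Y) - H(Y) = 3.51 - 0.86 = 2.65

2.65 bits


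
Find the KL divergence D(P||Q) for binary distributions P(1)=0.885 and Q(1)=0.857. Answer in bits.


KL = p*log2(p/q) + (1-p)*log2((1-p)/(1-q)) = 0.885*log2(0.885/0.857) + 0.115*log2(0.115/0.143) = 0.0049

0.0049 bits


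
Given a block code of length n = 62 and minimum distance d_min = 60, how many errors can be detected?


Detection capability = d_min - 1 = 60 - 1 = 59

59 errors


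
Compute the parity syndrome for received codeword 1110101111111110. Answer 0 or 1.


Syndrome = XOR of all bits = 1 XOR 1 XOR 1 XOR 0 XOR 1 XOR 0 XOR 1 XOR 1 XOR 1 XOR 1 XOR 1 XOR 1 XOR 1 XOR 1 XOR 1 XOR 0 = 1

1


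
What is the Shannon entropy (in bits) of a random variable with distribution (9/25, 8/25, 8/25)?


H = -sum(p_i * log2(p_i)). Terms: -(9/25)*log2(9/25) = 0.530615; -(8/25)*log2(8/25) = 0.526034; -(8/25)*log2(8/25) = 0.526034. H = 0.530615 + 0.526034 + 0.526034 = 1.5827

1.5827 bits


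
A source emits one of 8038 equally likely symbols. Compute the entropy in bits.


H = log2(n) = log2(8038) = 12.9726

12.9726 bits


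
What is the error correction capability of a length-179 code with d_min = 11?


Correction capability = floor((d-1)/2) = floor((11-1)/2) = 5

5 errors


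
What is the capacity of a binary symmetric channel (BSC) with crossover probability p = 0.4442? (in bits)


H(p) = -p*log2(p) - (1-p)*log2(1-p) = -0.4442*log2(0.4442) - 0.5558*log2(0.5558) = 0.520033 + 0.470964 = 0.991. C = 1 - H(p) = 1 - 0.991 = 0.009

0.009 bits


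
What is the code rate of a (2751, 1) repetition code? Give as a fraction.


Rate = k/n = 1/2751

1/2751


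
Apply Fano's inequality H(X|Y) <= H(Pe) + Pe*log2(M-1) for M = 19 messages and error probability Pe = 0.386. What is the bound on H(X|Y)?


H(Pe) = -Pe*log2(Pe) - (1-Pe)*log2(1-Pe) = -0.386*log2(0.386) - 0.614*log2(0.614) = 0.530104 + 0.432065 = 0.9622. Pe*log2(M-1) = 0.386*log2(18) = 1.609591. Bound = H(Pe) + Pe*log2(M-1) = 0.530104 + 0.432065 + 1.609591 = 2.5718

2.5718 bits


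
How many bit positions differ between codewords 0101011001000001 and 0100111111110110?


Count differing positions: . . . ^ ^ . . ^ ^ . ^ ^ . ^ ^ ^ = 9 differences

9


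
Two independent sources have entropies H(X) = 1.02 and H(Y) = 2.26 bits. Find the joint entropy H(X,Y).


For independent variables, H(X,Y) = H(X) + H(Y) = 1.02 + 2.26 = 3.28

3.28 bits


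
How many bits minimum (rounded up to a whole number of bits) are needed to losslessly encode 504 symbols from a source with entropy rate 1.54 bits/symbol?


Minimum bits >= n * H = 504 * 1.54 = 776.16, rounded up to a whole number of bits = 777

777 bits


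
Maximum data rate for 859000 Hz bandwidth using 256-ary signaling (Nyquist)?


Rate = 2 * B * log2(M) = 2 * 859000 * 8.0 = 13744000.0

13744000.0 bps


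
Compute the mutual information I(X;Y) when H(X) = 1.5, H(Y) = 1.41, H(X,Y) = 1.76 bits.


I(X;Y) = H(X) + H(Y) - H(X,Y) = 1.5 + 1.41 - 1.76 = 1.15

1.15 bits


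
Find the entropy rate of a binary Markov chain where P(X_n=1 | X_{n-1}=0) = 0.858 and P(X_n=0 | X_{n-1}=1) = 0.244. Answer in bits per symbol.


Stationary distribution: pi_0 = p10/(p01+p10) = 0.2214, pi_1 = 0.7786. Entropy rate H' = pi_0*H(p01) + pi_1*H(p10) = 0.2214*0.5895 + 0.7786*0.8016 = 0.7546

0.7546 bits/symbol


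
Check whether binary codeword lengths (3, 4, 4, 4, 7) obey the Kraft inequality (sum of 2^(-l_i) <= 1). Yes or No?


Kraft sum = sum(2^(-l_i)) = 0.3203, need <= 1. Result: satisfied (a binary prefix-free code with these lengths exists)

Yes


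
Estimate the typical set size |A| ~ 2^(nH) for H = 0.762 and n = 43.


log2|A_typical| = nH = 43 * 0.762 = 32.766, so |A_typical| ~ 2^32.766 = 7.304e+09

7.304e+09


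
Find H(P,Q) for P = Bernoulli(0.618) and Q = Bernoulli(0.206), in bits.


H(P,Q) = -p*log2(q) - (1-p)*log2(1-q). -0.618*log2(0.206) = 1.408597; -0.382*log2(0.794) = 0.127125. H(P,Q) = 1.408597 + 0.127125 = 1.5357

1.5357 bits


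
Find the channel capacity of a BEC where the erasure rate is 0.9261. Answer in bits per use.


C = 1 - epsilon = 1 - 0.9261 = 0.0739

0.0739 bits


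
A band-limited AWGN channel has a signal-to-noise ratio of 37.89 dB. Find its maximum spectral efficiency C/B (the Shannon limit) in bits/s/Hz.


SNR_linear = 10^(37.89/10) = 6151.7687; C/B = log2(1 + SNR_linear) = log2(1 + 6151.7687) = 12.587

12.587 bits/s/Hz


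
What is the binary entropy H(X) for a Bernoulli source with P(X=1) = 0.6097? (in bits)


H = -p*log2(p) - (1-p)*log2(1-p). -0.6097*log2(0.6097) = 0.435221; -0.3903*log2(0.3903) = 0.529772. H = 0.435221 + 0.529772 = 0.965

0.965 bits


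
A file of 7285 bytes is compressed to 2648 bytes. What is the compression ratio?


Ratio = original / compressed = 7285 / 2648 = 2.7511

2.7511


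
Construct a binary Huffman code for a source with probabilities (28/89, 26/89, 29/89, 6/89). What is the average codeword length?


Huffman construction (repeatedly merge the two least-probable nodes; each merge adds 1 bit to every symbol beneath it): 6/89 + 26/89 = 32/89; 28/89 + 29/89 = 57/89; 32/89 + 57/89 = 1. Resulting codeword lengths (in the order the probabilities were given): (2, 2, 2, 2). L_avg = sum(p_i * l_i) = 28/89*2 + 26/89*2 + 29/89*2 + 6/89*2 = 2

2.0 bits


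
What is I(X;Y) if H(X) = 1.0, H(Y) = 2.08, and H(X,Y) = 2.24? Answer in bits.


I(X;Y) = H(X) + H(Y) - H(X,Y) = 1.0 + 2.08 - 2.24 = 0.84

0.84 bits


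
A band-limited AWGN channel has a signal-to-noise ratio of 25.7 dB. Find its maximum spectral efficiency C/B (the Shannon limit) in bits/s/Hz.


SNR_linear = 10^(25.7/10) = 371.5352; C/B = log2(1 + SNR_linear) = log2(1 + 371.5352) = 8.5412

8.5412 bits/s/Hz


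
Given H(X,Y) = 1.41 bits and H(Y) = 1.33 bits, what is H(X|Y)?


H(X|Y) = H(X,Y) - H(Y) = 1.41 - 1.33 = 0.08

0.08 bits


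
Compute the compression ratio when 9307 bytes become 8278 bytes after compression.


Ratio = original / compressed = 9307 / 8278 = 1.1243

1.1243


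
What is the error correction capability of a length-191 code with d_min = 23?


Correction capability = floor((d-1)/2) = floor((23-1)/2) = 11

11 errors


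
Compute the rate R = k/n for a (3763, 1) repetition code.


Rate = k/n = 1/3763

1/3763


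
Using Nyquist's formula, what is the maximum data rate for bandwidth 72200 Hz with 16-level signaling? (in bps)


Rate = 2 * B * log2(M) = 2 * 72200 * 4.0 = 577600.0

577600.0 bps


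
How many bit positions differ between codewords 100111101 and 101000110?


Count differing positions: . . ^ ^ ^ ^ . ^ ^ = 6 differences

6


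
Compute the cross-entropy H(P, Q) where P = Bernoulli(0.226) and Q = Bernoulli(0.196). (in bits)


H(P,Q) = -p*log2(q) - (1-p)*log2(1-q). -0.226*log2(0.196) = 0.531343; -0.774*log2(0.804) = 0.243603. H(P,Q) = 0.531343 + 0.243603 = 0.7749

0.7749 bits


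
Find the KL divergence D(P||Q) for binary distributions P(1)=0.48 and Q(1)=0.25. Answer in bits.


KL = p*log2(p/q) + (1-p)*log2((1-p)/(1-q)) = 0.48*log2(0.48/0.25) + 0.52*log2(0.52/0.75) = 0.177

0.177 bits


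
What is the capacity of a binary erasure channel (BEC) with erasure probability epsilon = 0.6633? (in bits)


C = 1 - epsilon = 1 - 0.6633 = 0.3367

0.3367 bits


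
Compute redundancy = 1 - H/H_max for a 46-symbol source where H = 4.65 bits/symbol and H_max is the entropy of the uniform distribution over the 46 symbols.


H_max = log2(K) = log2(46) = 5.5236 bits/symbol. Redundancy = 1 - H/H_max = 1 - 4.65/5.5236 = 1 - 0.8418 = 0.1582

0.1582


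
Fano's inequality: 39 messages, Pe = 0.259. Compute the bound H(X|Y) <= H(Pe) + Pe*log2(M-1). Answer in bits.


H(Pe) = -Pe*log2(Pe) - (1-Pe)*log2(1-Pe) = -0.259*log2(0.259) - 0.741*log2(0.741) = 0.504785 + 0.320449 = 0.8252. Pe*log2(M-1) = 0.259*log2(38) = 1.359213. Bound = H(Pe) + Pe*log2(M-1) = 0.504785 + 0.320449 + 1.359213 = 2.1844

2.1844 bits


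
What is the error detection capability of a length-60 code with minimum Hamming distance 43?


Detection capability = d_min - 1 = 43 - 1 = 42

42 errors


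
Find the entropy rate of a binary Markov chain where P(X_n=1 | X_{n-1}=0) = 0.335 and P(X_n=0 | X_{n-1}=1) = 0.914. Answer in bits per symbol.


Stationary distribution: pi_0 = p10/(p01+p10) = 0.7318, pi_1 = 0.2682. Entropy rate H' = pi_0*H(p01) + pi_1*H(p10) = 0.7318*0.92 + 0.2682*0.423 = 0.7867

0.7867 bits/symbol


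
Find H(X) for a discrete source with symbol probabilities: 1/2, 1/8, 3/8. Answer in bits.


H = -sum(p_i * log2(p_i)). Terms: -(1/2)*log2(1/2) = 0.500000; -(1/8)*log2(1/8) = 0.375000; -(3/8)*log2(3/8) = 0.530639. H = 0.500000 + 0.375000 + 0.530639 = 1.4056

1.4056 bits


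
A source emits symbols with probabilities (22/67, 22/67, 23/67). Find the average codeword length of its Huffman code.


Huffman construction (repeatedly merge the two least-probable nodes; each merge adds 1 bit to every symbol beneath it): 22/67 + 22/67 = 44/67; 23/67 + 44/67 = 1. Resulting codeword lengths (in the order the probabilities were given): (2, 2, 1). L_avg = sum(p_i * l_i) = 22/67*2 + 22/67*2 + 23/67*1 = 111/67 = 1.6567

1.6567 bits


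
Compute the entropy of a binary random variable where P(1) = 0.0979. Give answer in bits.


H = -p*log2(p) - (1-p)*log2(1-p). -0.0979*log2(0.0979) = 0.328214; -0.9021*log2(0.9021) = 0.134089. H = 0.328214 + 0.134089 = 0.4623

0.4623 bits


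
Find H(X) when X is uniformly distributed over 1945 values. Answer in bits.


H = log2(n) = log2(1945) = 10.9256

10.9256 bits


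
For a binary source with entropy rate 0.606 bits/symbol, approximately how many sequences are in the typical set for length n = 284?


log2|A_typical| = nH = 284 * 0.606 = 172.104, so |A_typical| ~ 2^172.104 = 6.434e+51

6.434e+51


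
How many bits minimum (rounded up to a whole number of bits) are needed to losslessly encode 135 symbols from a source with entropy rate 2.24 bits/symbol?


Minimum bits >= n * H = 135 * 2.24 = 302.4, rounded up to a whole number of bits = 303

303 bits


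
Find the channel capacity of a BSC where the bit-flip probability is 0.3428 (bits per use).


H(p) = -p*log2(p) - (1-p)*log2(1-p) = -0.3428*log2(0.3428) - 0.6572*log2(0.6572) = 0.529476 + 0.397997 = 0.9275. C = 1 - H(p) = 1 - 0.9275 = 0.0725

0.0725 bits


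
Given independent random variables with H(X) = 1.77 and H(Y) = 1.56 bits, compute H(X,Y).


For independent variables, H(X,Y) = H(X) + H(Y) = 1.77 + 1.56 = 3.33

3.33 bits


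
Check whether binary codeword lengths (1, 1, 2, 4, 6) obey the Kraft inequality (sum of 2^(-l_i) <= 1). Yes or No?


Kraft sum = sum(2^(-l_i)) = 1.3281, need <= 1. Result: violated (a binary prefix-free code with these lengths cannot exist)

No


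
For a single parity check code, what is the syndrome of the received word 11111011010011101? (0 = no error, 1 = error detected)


Syndrome = XOR of all bits = 1 XOR 1 XOR 1 XOR 1 XOR 1 XOR 0 XOR 1 XOR 1 XOR 0 XOR 1 XOR 0 XOR 0 XOR 1 XOR 1 XOR 1 XOR 0 XOR 1 = 0

0


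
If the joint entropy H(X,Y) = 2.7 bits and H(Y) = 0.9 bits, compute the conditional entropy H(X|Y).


H(X|Y) = H(X,Y) - H(Y) = 2.7 - 0.9 = 1.8

1.8 bits


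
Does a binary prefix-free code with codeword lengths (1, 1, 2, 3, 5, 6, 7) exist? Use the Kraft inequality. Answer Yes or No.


Kraft sum = sum(2^(-l_i)) = 1.4297, need <= 1. Result: violated (a binary prefix-free code with these lengths cannot exist)

No


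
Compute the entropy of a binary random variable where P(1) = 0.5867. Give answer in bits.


H = -p*log2(p) - (1-p)*log2(1-p). -0.5867*log2(0.5867) = 0.451351; -0.4133*log2(0.4133) = 0.526850. H = 0.451351 + 0.526850 = 0.9782

0.9782 bits


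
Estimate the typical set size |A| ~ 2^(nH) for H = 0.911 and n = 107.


log2|A_typical| = nH = 107 * 0.911 = 97.477, so |A_typical| ~ 2^97.477 = 2.205e+29

2.205e+29


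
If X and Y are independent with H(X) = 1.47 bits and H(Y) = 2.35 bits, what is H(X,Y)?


For independent variables, H(X,Y) = H(X) + H(Y) = 1.47 + 2.35 = 3.82

3.82 bits


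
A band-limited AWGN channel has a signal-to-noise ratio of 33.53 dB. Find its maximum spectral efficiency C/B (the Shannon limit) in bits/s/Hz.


SNR_linear = 10^(33.53/10) = 2254.2392; C/B = log2(1 + SNR_linear) = log2(1 + 2254.2392) = 11.1391

11.1391 bits/s/Hz


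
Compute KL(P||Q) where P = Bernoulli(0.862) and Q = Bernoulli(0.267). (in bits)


KL = p*log2(p/q) + (1-p)*log2((1-p)/(1-q)) = 0.862*log2(0.862/0.267) + 0.138*log2(0.138/0.733) = 1.125

1.125 bits


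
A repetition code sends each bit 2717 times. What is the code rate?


Rate = k/n = 1/2717

1/2717


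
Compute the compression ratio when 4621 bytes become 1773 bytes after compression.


Ratio = original / compressed = 4621 / 1773 = 2.6063

2.6063


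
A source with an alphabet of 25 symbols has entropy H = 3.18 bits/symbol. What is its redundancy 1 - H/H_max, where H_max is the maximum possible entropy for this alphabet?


H_max = log2(K) = log2(25) = 4.6439 bits/symbol. Redundancy = 1 - H/H_max = 1 - 3.18/4.6439 = 1 - 0.6848 = 0.3152

0.3152


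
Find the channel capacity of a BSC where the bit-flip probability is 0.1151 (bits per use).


H(p) = -p*log2(p) - (1-p)*log2(1-p) = -0.1151*log2(0.1151) - 0.8849*log2(0.8849) = 0.359002 + 0.156108 = 0.5151. C = 1 - H(p) = 1 - 0.5151 = 0.4849

0.4849 bits


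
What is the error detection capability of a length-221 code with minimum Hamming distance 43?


Detection capability = d_min - 1 = 43 - 1 = 42

42 errors


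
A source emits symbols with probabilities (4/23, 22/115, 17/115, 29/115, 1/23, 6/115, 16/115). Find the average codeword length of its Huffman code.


Huffman construction (repeatedly merge the two least-probable nodes; each merge adds 1 bit to every symbol beneath it): 1/23 + 6/115 = 11/115; 11/115 + 16/115 = 27/115; 17/115 + 4/23 = 37/115; 22/115 + 27/115 = 49/115; 29/115 + 37/115 = 66/115; 49/115 + 66/115 = 1. Resulting codeword lengths (in the order the probabilities were given): (3, 2, 3, 2, 4, 4, 3). L_avg = sum(p_i * l_i) = 4/23*3 + 22/115*2 + 17/115*3 + 29/115*2 + 1/23*4 + 6/115*4 + 16/115*3 = 61/23 = 2.6522

2.6522 bits


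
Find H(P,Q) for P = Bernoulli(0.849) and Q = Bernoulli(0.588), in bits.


H(P,Q) = -p*log2(q) - (1-p)*log2(1-q). -0.849*log2(0.588) = 0.650429; -0.151*log2(0.412) = 0.193172. H(P,Q) = 0.650429 + 0.193172 = 0.8436

0.8436 bits


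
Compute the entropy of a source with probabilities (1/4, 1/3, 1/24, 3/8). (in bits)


H = -sum(p_i * log2(p_i)). Terms: -(1/4)*log2(1/4) = 0.500000; -(1/3)*log2(1/3) = 0.528321; -(1/24)*log2(1/24) = 0.191040; -(3/8)*log2(3/8) = 0.530639. H = 0.500000 + 0.528321 + 0.191040 + 0.530639 = 1.75

1.75 bits


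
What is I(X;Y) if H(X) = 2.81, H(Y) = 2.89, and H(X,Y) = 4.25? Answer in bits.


I(X;Y) = H(X) + H(Y) - H(X,Y) = 2.81 + 2.89 - 4.25 = 1.45

1.45 bits


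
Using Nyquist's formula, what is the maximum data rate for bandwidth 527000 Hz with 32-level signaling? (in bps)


Rate = 2 * B * log2(M) = 2 * 527000 * 5.0 = 5270000.0

5270000.0 bps


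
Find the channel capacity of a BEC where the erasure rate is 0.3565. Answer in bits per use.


C = 1 - epsilon = 1 - 0.3565 = 0.6435

0.6435 bits


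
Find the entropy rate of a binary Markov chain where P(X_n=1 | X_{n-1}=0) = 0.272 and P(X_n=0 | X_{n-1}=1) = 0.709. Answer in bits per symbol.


Stationary distribution: pi_0 = p10/(p01+p10) = 0.7227, pi_1 = 0.2773. Entropy rate H' = pi_0*H(p01) + pi_1*H(p10) = 0.7227*0.8443 + 0.2773*0.87 = 0.8514

0.8514 bits/symbol


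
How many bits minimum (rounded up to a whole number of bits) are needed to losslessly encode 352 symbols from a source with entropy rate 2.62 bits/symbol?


Minimum bits >= n * H = 352 * 2.62 = 922.24, rounded up to a whole number of bits = 923

923 bits


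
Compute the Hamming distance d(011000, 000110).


Count differing positions: . ^ ^ ^ ^ . = 4 differences

4


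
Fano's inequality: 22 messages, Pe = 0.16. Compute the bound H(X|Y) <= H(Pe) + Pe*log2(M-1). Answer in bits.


H(Pe) = -Pe*log2(Pe) - (1-Pe)*log2(1-Pe) = -0.16*log2(0.16) - 0.84*log2(0.84) = 0.423017 + 0.211293 = 0.6343. Pe*log2(M-1) = 0.16*log2(21) = 0.702771. Bound = H(Pe) + Pe*log2(M-1) = 0.423017 + 0.211293 + 0.702771 = 1.3371

1.3371 bits


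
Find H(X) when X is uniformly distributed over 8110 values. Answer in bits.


H = log2(n) = log2(8110) = 12.9855

12.9855 bits


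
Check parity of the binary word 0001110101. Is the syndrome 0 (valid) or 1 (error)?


Syndrome = XOR of all bits = 0 XOR 0 XOR 0 XOR 1 XOR 1 XOR 1 XOR 0 XOR 1 XOR 0 XOR 1 = 1

1


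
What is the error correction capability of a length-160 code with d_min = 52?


Correction capability = floor((d-1)/2) = floor((52-1)/2) = 25

25 errors


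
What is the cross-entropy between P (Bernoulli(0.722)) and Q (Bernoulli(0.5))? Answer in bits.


H(P,Q) = -p*log2(q) - (1-p)*log2(1-q). -0.722*log2(0.5) = 0.722000; -0.278*log2(0.5) = 0.278000. H(P,Q) = 0.722000 + 0.278000 = 1.0

1.0 bits


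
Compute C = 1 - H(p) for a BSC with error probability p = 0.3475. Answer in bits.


H(p) = -p*log2(p) - (1-p)*log2(1-p) = -0.3475*log2(0.3475) - 0.6525*log2(0.6525) = 0.529908 + 0.401908 = 0.9318. C = 1 - H(p) = 1 - 0.9318 = 0.0682

0.0682 bits


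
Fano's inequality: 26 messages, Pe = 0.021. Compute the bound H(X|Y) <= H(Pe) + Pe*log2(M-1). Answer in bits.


H(Pe) = -Pe*log2(Pe) - (1-Pe)*log2(1-Pe) = -0.021*log2(0.021) - 0.979*log2(0.979) = 0.117043 + 0.029976 = 0.147. Pe*log2(M-1) = 0.021*log2(25) = 0.097521. Bound = H(Pe) + Pe*log2(M-1) = 0.117043 + 0.029976 + 0.097521 = 0.2445

0.2445 bits


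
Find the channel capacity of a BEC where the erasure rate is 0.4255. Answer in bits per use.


C = 1 - epsilon = 1 - 0.4255 = 0.5745

0.5745 bits


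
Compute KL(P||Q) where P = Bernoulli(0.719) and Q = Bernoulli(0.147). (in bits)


KL = p*log2(p/q) + (1-p)*log2((1-p)/(1-q)) = 0.719*log2(0.719/0.147) + 0.281*log2(0.281/0.853) = 1.1965

1.1965 bits


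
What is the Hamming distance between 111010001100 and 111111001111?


Count differing positions: . . . ^ . ^ . . . . ^ ^ = 4 differences

4


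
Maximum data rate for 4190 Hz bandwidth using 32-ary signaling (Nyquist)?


Rate = 2 * B * log2(M) = 2 * 4190 * 5.0 = 41900.0

41900.0 bps


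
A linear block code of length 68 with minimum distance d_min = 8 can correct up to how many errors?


Correction capability = floor((d-1)/2) = floor((8-1)/2) = 3

3 errors


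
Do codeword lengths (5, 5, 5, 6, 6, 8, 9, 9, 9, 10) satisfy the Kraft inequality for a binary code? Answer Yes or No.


Kraft sum = sum(2^(-l_i)) = 0.1357, need <= 1. Result: satisfied (a binary prefix-free code with these lengths exists)

Yes


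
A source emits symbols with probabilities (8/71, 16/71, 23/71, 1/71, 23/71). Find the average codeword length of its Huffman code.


Huffman construction (repeatedly merge the two least-probable nodes; each merge adds 1 bit to every symbol beneath it): 1/71 + 8/71 = 9/71; 9/71 + 16/71 = 25/71; 23/71 + 23/71 = 46/71; 25/71 + 46/71 = 1. Resulting codeword lengths (in the order the probabilities were given): (3, 2, 2, 3, 2). L_avg = sum(p_i * l_i) = 8/71*3 + 16/71*2 + 23/71*2 + 1/71*3 + 23/71*2 = 151/71 = 2.1268

2.1268 bits


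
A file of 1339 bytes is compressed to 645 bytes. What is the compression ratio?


Ratio = original / compressed = 1339 / 645 = 2.076

2.076


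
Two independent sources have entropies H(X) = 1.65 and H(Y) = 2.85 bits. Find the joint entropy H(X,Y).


For independent variables, H(X,Y) = H(X) + H(Y) = 1.65 + 2.85 = 4.5

4.5 bits


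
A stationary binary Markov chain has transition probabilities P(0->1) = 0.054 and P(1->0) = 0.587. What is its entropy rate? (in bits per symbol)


Stationary distribution: pi_0 = p10/(p01+p10) = 0.9158, pi_1 = 0.0842. Entropy rate H' = pi_0*H(p01) + pi_1*H(p10) = 0.9158*0.3032 + 0.0842*0.978 = 0.36

0.36 bits/symbol


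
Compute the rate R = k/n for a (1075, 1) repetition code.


Rate = k/n = 1/1075

1/1075


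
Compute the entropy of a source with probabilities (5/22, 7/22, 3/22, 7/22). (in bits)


H = -sum(p_i * log2(p_i)). Terms: -(5/22)*log2(5/22) = 0.485796; -(7/22)*log2(7/22) = 0.525661; -(3/22)*log2(3/22) = 0.391973; -(7/22)*log2(7/22) = 0.525661. H = 0.485796 + 0.525661 + 0.391973 + 0.525661 = 1.9291

1.9291 bits


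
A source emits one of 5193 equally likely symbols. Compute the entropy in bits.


H = log2(n) = log2(5193) = 12.3424

12.3424 bits


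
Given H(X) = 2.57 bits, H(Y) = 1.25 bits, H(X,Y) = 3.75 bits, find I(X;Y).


I(X;Y) = H(X) + H(Y) - H(X,Y) = 2.57 + 1.25 - 3.75 = 0.07

0.07 bits


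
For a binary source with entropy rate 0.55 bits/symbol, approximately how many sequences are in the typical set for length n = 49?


log2|A_typical| = nH = 49 * 0.55 = 26.95, so |A_typical| ~ 2^26.95 = 1.296e+08

1.296e+08


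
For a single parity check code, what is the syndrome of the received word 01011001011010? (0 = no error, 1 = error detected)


Syndrome = XOR of all bits = 0 XOR 1 XOR 0 XOR 1 XOR 1 XOR 0 XOR 0 XOR 1 XOR 0 XOR 1 XOR 1 XOR 0 XOR 1 XOR 0 = 1

1


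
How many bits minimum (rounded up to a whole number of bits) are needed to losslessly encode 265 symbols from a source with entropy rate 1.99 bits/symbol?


Minimum bits >= n * H = 265 * 1.99 = 527.35, rounded up to a whole number of bits = 528

528 bits


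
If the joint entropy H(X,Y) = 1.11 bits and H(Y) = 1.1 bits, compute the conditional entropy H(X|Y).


H(X|Y) = H(X,Y) - H(Y) = 1.11 - 1.1 = 0.01

0.01 bits


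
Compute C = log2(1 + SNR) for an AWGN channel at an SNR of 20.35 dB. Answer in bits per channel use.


SNR_linear = 10^(20.35/10) = 108.3927; C = log2(1 + SNR_linear) = log2(1 + 108.3927) = 6.7734

6.7734 bits/channel use


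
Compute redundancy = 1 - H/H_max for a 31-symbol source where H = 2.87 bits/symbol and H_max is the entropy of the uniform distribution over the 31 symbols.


H_max = log2(K) = log2(31) = 4.9542 bits/symbol. Redundancy = 1 - H/H_max = 1 - 2.87/4.9542 = 1 - 0.5793 = 0.4207

0.4207


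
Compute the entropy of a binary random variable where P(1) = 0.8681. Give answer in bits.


H = -p*log2(p) - (1-p)*log2(1-p). -0.8681*log2(0.8681) = 0.177150; -0.1319*log2(0.1319) = 0.385476. H = 0.177150 + 0.385476 = 0.5626

0.5626 bits


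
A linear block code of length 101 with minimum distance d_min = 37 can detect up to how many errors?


Detection capability = d_min - 1 = 37 - 1 = 36

36 errors


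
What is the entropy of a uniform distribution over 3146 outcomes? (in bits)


H = log2(n) = log2(3146) = 11.6193

11.6193 bits


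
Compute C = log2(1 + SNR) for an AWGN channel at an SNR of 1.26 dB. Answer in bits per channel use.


SNR_linear = 10^(1.26/10) = 1.3366; C = log2(1 + SNR_linear) = log2(1 + 1.3366) = 1.2244

1.2244 bits/channel use


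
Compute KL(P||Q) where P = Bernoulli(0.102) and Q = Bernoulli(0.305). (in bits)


KL = p*log2(p/q) + (1-p)*log2((1-p)/(1-q)) = 0.102*log2(0.102/0.305) + 0.898*log2(0.898/0.695) = 0.1708

0.1708 bits


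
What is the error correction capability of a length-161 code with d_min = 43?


Correction capability = floor((d-1)/2) = floor((43-1)/2) = 21

21 errors


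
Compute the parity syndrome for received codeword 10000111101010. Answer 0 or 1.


Syndrome = XOR of all bits = 1 XOR 0 XOR 0 XOR 0 XOR 0 XOR 1 XOR 1 XOR 1 XOR 1 XOR 0 XOR 1 XOR 0 XOR 1 XOR 0 = 1

1


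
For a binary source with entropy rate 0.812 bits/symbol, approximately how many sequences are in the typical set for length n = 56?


log2|A_typical| = nH = 56 * 0.812 = 45.472, so |A_typical| ~ 2^45.472 = 4.880e+13

4.880e+13


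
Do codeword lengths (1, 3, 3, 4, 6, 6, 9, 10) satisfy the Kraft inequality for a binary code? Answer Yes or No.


Kraft sum = sum(2^(-l_i)) = 0.8467, need <= 1. Result: satisfied (a binary prefix-free code with these lengths exists)

Yes


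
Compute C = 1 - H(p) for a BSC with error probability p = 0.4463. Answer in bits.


H(p) = -p*log2(p) - (1-p)*log2(1-p) = -0.4463*log2(0.4463) - 0.5537*log2(0.5537) = 0.519455 + 0.472208 = 0.9917. C = 1 - H(p) = 1 - 0.9917 = 0.0083

0.0083 bits


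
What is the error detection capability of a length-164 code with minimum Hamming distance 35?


Detection capability = d_min - 1 = 35 - 1 = 34

34 errors


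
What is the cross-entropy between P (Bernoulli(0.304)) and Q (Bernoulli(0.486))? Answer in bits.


H(P,Q) = -p*log2(q) - (1-p)*log2(1-q). -0.304*log2(0.486) = 0.316455; -0.696*log2(0.514) = 0.668271. H(P,Q) = 0.316455 + 0.668271 = 0.9847

0.9847 bits


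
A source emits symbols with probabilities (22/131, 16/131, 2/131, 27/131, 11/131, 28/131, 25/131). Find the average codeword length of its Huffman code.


Huffman construction (repeatedly merge the two least-probable nodes; each merge adds 1 bit to every symbol beneath it): 2/131 + 11/131 = 13/131; 13/131 + 16/131 = 29/131; 22/131 + 25/131 = 47/131; 27/131 + 28/131 = 55/131; 29/131 + 47/131 = 76/131; 55/131 + 76/131 = 1. Resulting codeword lengths (in the order the probabilities were given): (3, 3, 4, 2, 4, 2, 3). L_avg = sum(p_i * l_i) = 22/131*3 + 16/131*3 + 2/131*4 + 27/131*2 + 11/131*4 + 28/131*2 + 25/131*3 = 351/131 = 2.6794

2.6794 bits


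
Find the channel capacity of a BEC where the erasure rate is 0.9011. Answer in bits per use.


C = 1 - epsilon = 1 - 0.9011 = 0.0989

0.0989 bits


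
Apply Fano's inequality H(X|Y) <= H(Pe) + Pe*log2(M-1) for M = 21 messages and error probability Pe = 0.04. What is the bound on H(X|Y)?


H(Pe) = -Pe*log2(Pe) - (1-Pe)*log2(1-Pe) = -0.04*log2(0.04) - 0.96*log2(0.96) = 0.185754 + 0.056538 = 0.2423. Pe*log2(M-1) = 0.04*log2(20) = 0.172877. Bound = H(Pe) + Pe*log2(M-1) = 0.185754 + 0.056538 + 0.172877 = 0.4152

0.4152 bits


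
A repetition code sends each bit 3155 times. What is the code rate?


Rate = k/n = 1/3155

1/3155


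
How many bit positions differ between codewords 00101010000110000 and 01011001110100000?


Count differing positions: . ^ ^ ^ . . ^ ^ ^ ^ . . ^ . . . . = 8 differences

8


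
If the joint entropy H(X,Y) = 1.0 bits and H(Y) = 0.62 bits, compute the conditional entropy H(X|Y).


H(X|Y) = H(X,Y) - H(Y) = 1.0 - 0.62 = 0.38

0.38 bits


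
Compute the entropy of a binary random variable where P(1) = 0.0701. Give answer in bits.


H = -p*log2(p) - (1-p)*log2(1-p). -0.0701*log2(0.0701) = 0.268794; -0.9299*log2(0.9299) = 0.097502. H = 0.268794 + 0.097502 = 0.3663

0.3663 bits


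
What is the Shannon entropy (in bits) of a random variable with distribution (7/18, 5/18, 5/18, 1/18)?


H = -sum(p_i * log2(p_i)). Terms: -(7/18)*log2(7/18) = 0.529888; -(5/18)*log2(5/18) = 0.513332; -(5/18)*log2(5/18) = 0.513332; -(1/18)*log2(1/18) = 0.231663. H = 0.529888 + 0.513332 + 0.513332 + 0.231663 = 1.7882

1.7882 bits


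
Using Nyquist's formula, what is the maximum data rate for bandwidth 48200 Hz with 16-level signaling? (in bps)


Rate = 2 * B * log2(M) = 2 * 48200 * 4.0 = 385600.0

385600.0 bps


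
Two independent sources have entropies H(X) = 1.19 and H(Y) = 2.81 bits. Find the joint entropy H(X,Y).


For independent variables, H(X,Y) = H(X) + H(Y) = 1.19 + 2.81 = 4.0

4.0 bits


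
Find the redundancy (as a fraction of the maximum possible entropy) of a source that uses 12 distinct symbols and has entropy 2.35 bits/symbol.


H_max = log2(K) = log2(12) = 3.585 bits/symbol. Redundancy = 1 - H/H_max = 1 - 2.35/3.585 = 1 - 0.6555 = 0.3445

0.3445


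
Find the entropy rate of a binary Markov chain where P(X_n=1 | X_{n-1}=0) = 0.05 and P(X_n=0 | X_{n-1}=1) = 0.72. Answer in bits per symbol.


Stationary distribution: pi_0 = p10/(p01+p10) = 0.9351, pi_1 = 0.0649. Entropy rate H' = pi_0*H(p01) + pi_1*H(p10) = 0.9351*0.2864 + 0.0649*0.8555 = 0.3233

0.3233 bits/symbol


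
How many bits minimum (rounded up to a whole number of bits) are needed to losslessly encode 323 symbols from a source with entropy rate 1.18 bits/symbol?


Minimum bits >= n * H = 323 * 1.18 = 381.14, rounded up to a whole number of bits = 382

382 bits


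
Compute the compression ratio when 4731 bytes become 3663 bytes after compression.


Ratio = original / compressed = 4731 / 3663 = 1.2916

1.2916


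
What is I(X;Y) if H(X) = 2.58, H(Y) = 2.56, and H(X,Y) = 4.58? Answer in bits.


I(X;Y) = H(X) + H(Y) - H(X,Y) = 2.58 + 2.56 - 4.58 = 0.56

0.56 bits


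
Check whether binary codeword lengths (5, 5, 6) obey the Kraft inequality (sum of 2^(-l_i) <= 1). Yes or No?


Kraft sum = sum(2^(-l_i)) = 0.0781, need <= 1. Result: satisfied (a binary prefix-free code with these lengths exists)

Yes


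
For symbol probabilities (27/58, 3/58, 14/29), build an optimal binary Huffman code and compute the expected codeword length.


Huffman construction (repeatedly merge the two least-probable nodes; each merge adds 1 bit to every symbol beneath it): 3/58 + 27/58 = 15/29; 14/29 + 15/29 = 1. Resulting codeword lengths (in the order the probabilities were given): (2, 2, 1). L_avg = sum(p_i * l_i) = 27/58*2 + 3/58*2 + 14/29*1 = 44/29 = 1.5172

1.5172 bits


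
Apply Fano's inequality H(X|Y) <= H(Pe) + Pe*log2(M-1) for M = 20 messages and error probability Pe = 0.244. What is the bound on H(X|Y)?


H(Pe) = -Pe*log2(Pe) - (1-Pe)*log2(1-Pe) = -0.244*log2(0.244) - 0.756*log2(0.756) = 0.496551 + 0.305078 = 0.8016. Pe*log2(M-1) = 0.244*log2(19) = 1.036494. Bound = H(Pe) + Pe*log2(M-1) = 0.496551 + 0.305078 + 1.036494 = 1.8381

1.8381 bits


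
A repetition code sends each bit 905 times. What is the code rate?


Rate = k/n = 1/905

1/905


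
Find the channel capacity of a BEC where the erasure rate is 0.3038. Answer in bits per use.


C = 1 - epsilon = 1 - 0.3038 = 0.6962

0.6962 bits


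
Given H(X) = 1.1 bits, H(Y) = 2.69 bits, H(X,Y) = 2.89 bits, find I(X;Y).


I(X;Y) = H(X) + H(Y) - H(X,Y) = 1.1 + 2.69 - 2.89 = 0.9

0.9 bits


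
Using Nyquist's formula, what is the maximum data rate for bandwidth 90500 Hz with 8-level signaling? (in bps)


Rate = 2 * B * log2(M) = 2 * 90500 * 3.0 = 543000.0

543000.0 bps


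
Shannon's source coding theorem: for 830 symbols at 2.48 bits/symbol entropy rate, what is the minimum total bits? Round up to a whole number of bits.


Minimum bits >= n * H = 830 * 2.48 = 2058.4, rounded up to a whole number of bits = 2059

2059 bits


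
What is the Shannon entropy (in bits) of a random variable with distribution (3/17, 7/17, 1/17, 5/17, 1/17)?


H = -sum(p_i * log2(p_i)). Terms: -(3/17)*log2(3/17) = 0.441618; -(7/17)*log2(7/17) = 0.527103; -(1/17)*log2(1/17) = 0.240439; -(5/17)*log2(5/17) = 0.519275; -(1/17)*log2(1/17) = 0.240439. H = 0.441618 + 0.527103 + 0.240439 + 0.519275 + 0.240439 = 1.9689

1.9689 bits


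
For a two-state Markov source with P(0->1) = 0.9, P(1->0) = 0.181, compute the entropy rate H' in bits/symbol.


Stationary distribution: pi_0 = p10/(p01+p10) = 0.1674, pi_1 = 0.8326. Entropy rate H' = pi_0*H(p01) + pi_1*H(p10) = 0.1674*0.469 + 0.8326*0.6823 = 0.6466

0.6466 bits/symbol
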